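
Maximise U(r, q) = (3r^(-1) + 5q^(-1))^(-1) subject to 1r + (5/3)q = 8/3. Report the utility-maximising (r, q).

r* = 1, q* = 1

For CES with ρ = -1, MRS = (3/5)·(q/r)^2.
Tangency: set MRS = p_r/p_q = 1/(5/3) = 0.6.
So (q/r)^2 = 1; taking the square root, q/r = 1, i.e. q = r.
Substitute into the budget 1·r + (5/3)·q = 8/3: (8/3)·r = 8/3, so r* = 1 and q* = 1.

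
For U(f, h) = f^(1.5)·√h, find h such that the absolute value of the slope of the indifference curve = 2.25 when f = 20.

MU_f = 1.5·√f·√h and MU_h = 0.5·f^(1.5)·h^(-0.5).
MRS = MU_f/MU_h = (3)·h/f.
Substitute f = 20: MRS = h/(20/3). Setting h/(20/3) = 2.25 gives h = 2.25·(20/3) = 15.

h = 15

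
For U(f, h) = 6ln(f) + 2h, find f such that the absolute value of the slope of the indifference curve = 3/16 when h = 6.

f = 16

MU_f = 6/f, MU_h = 2.
MRS = 6/f ÷ 2.
MRS depends only on f: 3/f = 3/16 ⇒ f = 3/(3/16) = 16.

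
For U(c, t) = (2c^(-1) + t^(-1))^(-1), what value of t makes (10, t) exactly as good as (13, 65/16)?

U depends on (c, t) only through S = 2c^(-1) + t^(-1), so equal utility means equal S. At (13, 65/16): S = 0.4.
With c = 10: 2·10^(-1) = 0.2, so t^(-1) = 0.4 − 0.2 = 0.2.
Hence t = 1/0.2 = 5.
Check: U(10, 5) = 2.5.

t = 5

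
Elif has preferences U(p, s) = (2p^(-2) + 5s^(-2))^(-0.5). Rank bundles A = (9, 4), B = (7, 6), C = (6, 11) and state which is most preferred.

Evaluate utility at each bundle:
U(A) = 1.722.
U(B) = 2.359.
U(C) = 3.213.
Highest utility is C, so C ≻ B ≻ A.

Bundle C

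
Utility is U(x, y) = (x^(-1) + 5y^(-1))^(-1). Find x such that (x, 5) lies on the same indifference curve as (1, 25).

x = 5

U depends on (x, y) only through S = x^(-1) + 5y^(-1), so equal utility means equal S. At (1, 25): S = 1.2.
With y = 5: 5·5^(-1) = 1, so x^(-1) = 1.2 − 1 = 0.2.
Hence x = 1/0.2 = 5.
Check: U(5, 5) = 0.8333.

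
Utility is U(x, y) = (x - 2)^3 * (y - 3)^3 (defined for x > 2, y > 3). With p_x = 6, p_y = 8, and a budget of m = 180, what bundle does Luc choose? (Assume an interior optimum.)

MU_x = 3·(x−2)^2·(y−3)^3, MU_y = 3·(x−2)^3·(y−3)^2.
MRS = (y−3)/(x−2).
Tangency: set MRS = p_x/p_y = 6/8 = 0.75.
So (y − 3)/(x − 2) = 0.75, i.e. (y − 3) = 0.75·(x − 2).
Rewrite the budget in excess-of-subsistence terms: 6·(x − 2) + 8·(y − 3) = 180 − 6·2 − 8·3 = 144.
Substituting, 12·(x − 2) = 144, so x − 2 = 12 and x* = 14.
Then y − 3 = 0.75·12 = 9, so y* = 12.

x* = 14, y* = 12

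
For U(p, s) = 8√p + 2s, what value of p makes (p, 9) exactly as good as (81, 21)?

p = 144

U(81, 21) = 114.
Set U(p, 9) = 114 and solve.
With s = 9: 8√p = 114 − 2·9 = 96, so √p = 12 and p = 144.
Check: U(144, 9) = 114.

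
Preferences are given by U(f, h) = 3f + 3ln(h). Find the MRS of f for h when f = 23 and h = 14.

MU_f = 3, MU_h = 3/h.
MRS = 3 ÷ (3/h).
At (23, 14): MRS = 14.
So at (23, 14) the consumer would give up 14 units of h for one more unit of f.

MRS = 14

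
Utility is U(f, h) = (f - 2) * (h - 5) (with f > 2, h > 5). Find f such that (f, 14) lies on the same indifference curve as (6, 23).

f = 10

U(6, 23) = 72.
Set U(f, 14) = 72 and solve.
With h = 14: (14 − 5) = 9, so (f − 2) = 72/9 = 8.
So f = 2 + 8 = 10.
Check: U(10, 14) = 72.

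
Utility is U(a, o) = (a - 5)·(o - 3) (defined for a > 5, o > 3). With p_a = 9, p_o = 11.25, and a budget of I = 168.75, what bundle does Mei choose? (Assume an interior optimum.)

MU_a = (o−3), MU_o = (a−5).
MRS = (o−3)/(a−5).
Tangency: set MRS = p_a/p_o = 9/11.25 = 0.8.
So (o − 3)/(a − 5) = 0.8, i.e. (o − 3) = 0.8·(a − 5).
Rewrite the budget in excess-of-subsistence terms: 9·(a − 5) + 11.25·(o − 3) = 168.75 − 9·5 − 11.25·3 = 90.
Substituting, 18·(a − 5) = 90, so a − 5 = 5 and a* = 10.
Then o − 3 = 0.8·5 = 4, so o* = 7.

a* = 10, o* = 7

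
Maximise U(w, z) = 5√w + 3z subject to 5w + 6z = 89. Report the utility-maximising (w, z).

MU_w = 5/(2√w), MU_z = 3.
MRS = 5/(2√w) ÷ 3.
Tangency: set MRS = p_w/p_z = 5/6.
MRS depends only on w: (5/6)/√w = 5/6 ⇒ √w = (5/6)/(5/6) = 1 ⇒ w* = 1.
From the budget, 6·z = 89 − 5·1 = 84, so z* = 14.

w* = 1, z* = 14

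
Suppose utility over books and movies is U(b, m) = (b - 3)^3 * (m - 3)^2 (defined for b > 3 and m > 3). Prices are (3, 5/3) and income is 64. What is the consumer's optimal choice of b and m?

MU_b = 3·(b−3)^2·(m−3)^2, MU_m = 2·(b−3)^3·(m−3).
MRS = (3/2)·(m−3)/(b−3).
Tangency: set MRS = p_b/p_m = 3/(5/3) = 1.8.
So (3/2)·(m − 3)/(b − 3) = 1.8, i.e. (m − 3) = 1.2·(b − 3).
Rewrite the budget in excess-of-subsistence terms: 3·(b − 3) + (5/3)·(m − 3) = 64 − 3·3 − (5/3)·3 = 50.
Substituting, 5·(b − 3) = 50, so b − 3 = 10 and b* = 13.
Then m − 3 = 1.2·10 = 12, so m* = 15.

b* = 13, m* = 15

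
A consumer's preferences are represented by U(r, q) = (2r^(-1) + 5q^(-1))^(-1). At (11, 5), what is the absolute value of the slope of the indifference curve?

For CES with ρ = -1, MRS = (2/5)·(q/r)^2.
At (11, 5): MRS = 10/121.
That is, one extra unit of r is worth 10/121 units of q at the margin.

MRS = 10/121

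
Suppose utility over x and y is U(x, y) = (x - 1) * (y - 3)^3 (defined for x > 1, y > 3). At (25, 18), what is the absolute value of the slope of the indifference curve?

MU_x = (y−3)^3, MU_y = 3·(x−1)·(y−3)^2.
MRS = (1/3)·(y−3)/(x−1).
At (25, 18): MRS = 5/24.
That is, one extra unit of x is worth 5/24 units of y at the margin.

MRS = 5/24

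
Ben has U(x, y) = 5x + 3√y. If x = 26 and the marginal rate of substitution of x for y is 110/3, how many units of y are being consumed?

y = 121

MU_x = 5, MU_y = 3/(2√y).
MRS = 5 ÷ (3/(2√y)).
MRS depends only on y: (10/3)·√y = 110/3 ⇒ √y = (110/3)/(10/3) = 11 ⇒ y = 121.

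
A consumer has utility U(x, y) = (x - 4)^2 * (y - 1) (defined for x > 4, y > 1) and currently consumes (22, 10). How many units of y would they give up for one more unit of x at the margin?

MU_x = 2·(x−4)·(y−1), MU_y = (x−4)^2.
MRS = (2/1)·(y−1)/(x−4).
At (22, 10): MRS = 1.
That is, one extra unit of x is worth 1 units of y at the margin.

MRS = 1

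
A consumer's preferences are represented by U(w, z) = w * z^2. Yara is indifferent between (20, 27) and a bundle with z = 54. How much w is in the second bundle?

U(20, 27) = 14580.
Set U(w, 54) = 14580 and solve.
With z = 54: 54^2 = 2916, so w = 14580/2916 = 5.
Check: U(5, 54) = 14580.

w = 5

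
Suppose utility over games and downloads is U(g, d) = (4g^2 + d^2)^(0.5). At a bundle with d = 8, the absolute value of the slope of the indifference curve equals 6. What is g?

For CES with ρ = 2, MRS = (4/1)·(d/g)^(-1).
Setting (4/1)·(8/g)^(-1) = 6 gives (8/g)^(-1) = 1.5, so 8/g = 2/3 and g = 12.

g = 12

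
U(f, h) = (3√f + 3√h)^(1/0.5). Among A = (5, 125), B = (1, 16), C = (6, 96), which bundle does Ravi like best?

Evaluate utility at each bundle:
U(A) = 1620.000.
U(B) = 225.000.
U(C) = 1350.000.
Highest utility is A, so A ≻ C ≻ B.

Bundle A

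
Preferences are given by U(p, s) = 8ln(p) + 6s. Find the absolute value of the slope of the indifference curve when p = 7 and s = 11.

MRS = 4/21

MU_p = 8/p, MU_s = 6.
MRS = 8/p ÷ 6.
At (7, 11): MRS = 4/21.
The indifference curve has slope −4/21 at this bundle.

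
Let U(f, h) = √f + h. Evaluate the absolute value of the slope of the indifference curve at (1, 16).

MU_f = 1/(2√f), MU_h = 1.
MRS = 1/(2√f) ÷ 1.
At (1, 16): MRS = 0.5.
So at (1, 16) the consumer would give up 0.5 units of h for one more unit of f.

MRS = 0.5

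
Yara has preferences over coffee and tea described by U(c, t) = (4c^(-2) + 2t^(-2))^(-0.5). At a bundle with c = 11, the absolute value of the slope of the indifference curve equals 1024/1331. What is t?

For CES with ρ = -2, MRS = (4/2)·(t/c)^3.
Setting (4/2)·(t/11)^3 = 1024/1331 gives (t/11)^3 = 512/1331, so t/11 = 8/11 and t = 8.

t = 8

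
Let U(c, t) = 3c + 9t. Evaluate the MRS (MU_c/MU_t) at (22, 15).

MRS = 1/3

MU_c = 3, MU_t = 9, so MRS = 3/9 = 1/3 at every bundle.
At (22, 15): MRS = 1/3.
That is, one extra unit of c is worth 1/3 units of t at the margin.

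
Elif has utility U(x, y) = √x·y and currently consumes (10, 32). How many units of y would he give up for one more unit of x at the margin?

MU_x = 0.5·x^(-0.5)·y and MU_y = √x.
MRS = MU_x/MU_y = (0.5)·y/x.
At (10, 32): MRS = 1.6.
That is, one extra unit of x is worth 1.6 units of y at the margin.

MRS = 1.6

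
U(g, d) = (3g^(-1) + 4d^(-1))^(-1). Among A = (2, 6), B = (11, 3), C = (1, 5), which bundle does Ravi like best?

Bundle B

Evaluate utility at each bundle:
U(A) = 0.462.
U(B) = 0.623.
U(C) = 0.263.
Highest utility is B, so B ≻ A ≻ C.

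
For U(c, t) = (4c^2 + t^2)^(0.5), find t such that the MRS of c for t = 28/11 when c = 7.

t = 11

For CES with ρ = 2, MRS = (4/1)·(t/c)^(-1).
Setting (4/1)·(t/7)^(-1) = 28/11 gives (t/7)^(-1) = 7/11, so t/7 = 11/7 and t = 11.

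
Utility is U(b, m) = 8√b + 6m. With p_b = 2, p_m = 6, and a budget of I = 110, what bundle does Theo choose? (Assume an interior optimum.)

MU_b = 8/(2√b), MU_m = 6.
MRS = 8/(2√b) ÷ 6.
Tangency: set MRS = p_b/p_m = 2/6 = 1/3.
MRS depends only on b: (2/3)/√b = 1/3 ⇒ √b = (2/3)/(1/3) = 2 ⇒ b* = 4.
From the budget, 6·m = 110 − 2·4 = 102, so m* = 17.

b* = 4, m* = 17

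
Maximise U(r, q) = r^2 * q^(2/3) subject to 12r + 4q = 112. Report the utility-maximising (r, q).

r* = 7, q* = 7

MU_r = 2·r·q^(2/3) and MU_q = 2/3·r^2·q^(-1/3).
MRS = MU_r/MU_q = (3)·q/r.
Tangency: set MRS = p_r/p_q = 12/4 = 3.
So (3)·q/r = 3, i.e. q = r.
Substitute into the budget 12·r + 4·q = 112: 16·r = 112, so r* = 7.
Then q* = 7.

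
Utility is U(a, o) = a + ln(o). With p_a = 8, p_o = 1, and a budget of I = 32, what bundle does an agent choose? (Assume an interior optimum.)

a* = 3, o* = 8

MU_a = 1, MU_o = 1/o.
MRS = 1 ÷ (1/o).
Tangency: set MRS = p_a/p_o = 8/1 = 8.
MRS depends only on o: o = 8 ⇒ o* = 8.
From the budget, 8·a = 32 − 1·8 = 24, so a* = 3.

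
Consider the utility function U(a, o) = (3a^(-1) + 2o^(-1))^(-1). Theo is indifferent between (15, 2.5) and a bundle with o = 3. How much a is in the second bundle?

a = 9

U depends on (a, o) only through S = 3a^(-1) + 2o^(-1), so equal utility means equal S. At (15, 2.5): S = 1.
With o = 3: 2·3^(-1) = 2/3, so 3a^(-1) = 1 − 2/3 = 1/3, i.e. a^(-1) = 1/9.
Hence a = 1/(1/9) = 9.
Check: U(9, 3) = 1.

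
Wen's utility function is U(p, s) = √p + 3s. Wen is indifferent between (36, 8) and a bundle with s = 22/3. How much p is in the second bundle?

U(36, 8) = 30.
Set U(p, 22/3) = 30 and solve.
With s = 22/3: √p = 30 − 3·22/3 = 8, so √p = 8 and p = 64.
Check: U(64, 22/3) = 30.

p = 64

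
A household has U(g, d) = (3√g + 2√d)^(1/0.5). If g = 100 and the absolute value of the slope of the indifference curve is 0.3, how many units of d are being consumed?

d = 4

For CES with ρ = 0.5, MRS = (3/2)·√(d/g).
Setting (3/2)·√(d/100) = 0.3 gives √(d/100) = 0.2, so d/100 = 1/25 and d = 4.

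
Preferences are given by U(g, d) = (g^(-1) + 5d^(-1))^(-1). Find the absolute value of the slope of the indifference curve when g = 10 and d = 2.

For CES with ρ = -1, MRS = (1/5)·(d/g)^2.
At (10, 2): MRS = 1/125.
The indifference curve has slope −1/125 at this bundle.

MRS = 1/125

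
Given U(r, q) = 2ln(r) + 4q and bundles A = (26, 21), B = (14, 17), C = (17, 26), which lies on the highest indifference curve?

Bundle C

Evaluate utility at each bundle:
U(A) = 90.516.
U(B) = 73.278.
U(C) = 109.666.
Highest utility is C, so C ≻ A ≻ B.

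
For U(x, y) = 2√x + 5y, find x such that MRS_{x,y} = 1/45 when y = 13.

MU_x = 2/(2√x), MU_y = 5.
MRS = 2/(2√x) ÷ 5.
MRS depends only on x: 0.2/√x = 1/45 ⇒ √x = 0.2/(1/45) = 9 ⇒ x = 81.

x = 81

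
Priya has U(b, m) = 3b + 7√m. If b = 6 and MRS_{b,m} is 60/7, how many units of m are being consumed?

MU_b = 3, MU_m = 7/(2√m).
MRS = 3 ÷ (7/(2√m)).
MRS depends only on m: (6/7)·√m = 60/7 ⇒ √m = (60/7)/(6/7) = 10 ⇒ m = 100.

m = 100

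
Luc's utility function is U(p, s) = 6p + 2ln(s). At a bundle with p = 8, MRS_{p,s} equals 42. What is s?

MU_p = 6, MU_s = 2/s.
MRS = 6 ÷ (2/s).
MRS depends only on s: 3·s = 42 ⇒ s = 42/3 = 14.

s = 14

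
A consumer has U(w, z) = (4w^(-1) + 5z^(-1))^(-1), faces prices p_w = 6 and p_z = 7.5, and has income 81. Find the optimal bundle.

w* = 6, z* = 6

For CES with ρ = -1, MRS = (4/5)·(z/w)^2.
Tangency: set MRS = p_w/p_z = 6/7.5 = 0.8.
So (z/w)^2 = 1; taking the square root, z/w = 1, i.e. z = w.
Substitute into the budget 6·w + 7.5·z = 81: 13.5·w = 81, so w* = 6 and z* = 6.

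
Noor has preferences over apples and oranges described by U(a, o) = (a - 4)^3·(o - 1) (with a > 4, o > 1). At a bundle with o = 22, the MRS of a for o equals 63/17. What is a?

a = 21

MU_a = 3·(a−4)^2·(o−1), MU_o = (a−4)^3.
MRS = (3/1)·(o−1)/(a−4).
Substitute o = 22: MRS = 63/(a − 4). Setting this equal to 63/17 gives a − 4 = 63/(63/17) = 17, so a = 21.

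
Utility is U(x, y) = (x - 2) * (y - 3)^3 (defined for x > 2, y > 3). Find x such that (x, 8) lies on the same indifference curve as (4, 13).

x = 18

U(4, 13) = 2000.
Set U(x, 8) = 2000 and solve.
With y = 8: (8 − 3)^3 = 125, so (x − 2) = 2000/125 = 16.
So x = 2 + 16 = 18.
Check: U(18, 8) = 2000.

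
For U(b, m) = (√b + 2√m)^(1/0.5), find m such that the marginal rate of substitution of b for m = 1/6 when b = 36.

For CES with ρ = 0.5, MRS = (1/2)·√(m/b).
Setting (1/2)·√(m/36) = 1/6 gives √(m/36) = 1/3, so m/36 = 1/9 and m = 4.

m = 4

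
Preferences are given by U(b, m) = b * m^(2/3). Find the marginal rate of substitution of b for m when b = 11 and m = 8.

MU_b = m^(2/3) and MU_m = 2/3·b·m^(-1/3).
MRS = MU_b/MU_m = (1.5)·m/b.
At (11, 8): MRS = 12/11.
The indifference curve has slope −12/11 at this bundle.

MRS = 12/11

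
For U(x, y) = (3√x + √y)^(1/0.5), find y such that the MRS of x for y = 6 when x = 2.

y = 8

For CES with ρ = 0.5, MRS = (3/1)·√(y/x).
Setting (3/1)·√(y/2) = 6 gives √(y/2) = 2, so y/2 = 4 and y = 8.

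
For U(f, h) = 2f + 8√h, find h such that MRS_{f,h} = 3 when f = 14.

MU_f = 2, MU_h = 8/(2√h).
MRS = 2 ÷ (8/(2√h)).
MRS depends only on h: 0.5·√h = 3 ⇒ √h = 3/0.5 = 6 ⇒ h = 36.

h = 36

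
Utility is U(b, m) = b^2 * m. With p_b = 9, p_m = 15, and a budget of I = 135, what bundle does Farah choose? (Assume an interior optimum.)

MU_b = 2·b·m and MU_m = b^2.
MRS = MU_b/MU_m = (2/1)·m/b.
Tangency: set MRS = p_b/p_m = 9/15 = 0.6.
So (2/1)·m/b = 0.6, i.e. m = 0.3·b.
Substitute into the budget 9·b + 15·m = 135: 13.5·b = 135, so b* = 10.
Then m* = 0.3·10 = 3.

b* = 10, m* = 3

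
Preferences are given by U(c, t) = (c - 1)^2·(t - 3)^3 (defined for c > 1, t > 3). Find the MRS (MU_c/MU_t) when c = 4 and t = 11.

MU_c = 2·(c−1)·(t−3)^3, MU_t = 3·(c−1)^2·(t−3)^2.
MRS = (2/3)·(t−3)/(c−1).
At (4, 11): MRS = 16/9.
That is, one extra unit of c is worth 16/9 units of t at the margin.

MRS = 16/9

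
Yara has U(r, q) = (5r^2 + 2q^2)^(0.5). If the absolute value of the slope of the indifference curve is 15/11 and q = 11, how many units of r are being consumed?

r = 6

For CES with ρ = 2, MRS = (5/2)·(q/r)^(-1).
Setting (5/2)·(11/r)^(-1) = 15/11 gives (11/r)^(-1) = 6/11, so 11/r = 11/6 and r = 6.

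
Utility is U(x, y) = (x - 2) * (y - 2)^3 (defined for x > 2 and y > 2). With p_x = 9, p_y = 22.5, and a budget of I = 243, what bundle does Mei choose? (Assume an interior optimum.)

MU_x = (y−2)^3, MU_y = 3·(x−2)·(y−2)^2.
MRS = (1/3)·(y−2)/(x−2).
Tangency: set MRS = p_x/p_y = 9/22.5 = 0.4.
So (1/3)·(y − 2)/(x − 2) = 0.4, i.e. (y − 2) = 1.2·(x − 2).
Rewrite the budget in excess-of-subsistence terms: 9·(x − 2) + 22.5·(y − 2) = 243 − 9·2 − 22.5·2 = 180.
Substituting, 36·(x − 2) = 180, so x − 2 = 5 and x* = 7.
Then y − 2 = 1.2·5 = 6, so y* = 8.

x* = 7, y* = 8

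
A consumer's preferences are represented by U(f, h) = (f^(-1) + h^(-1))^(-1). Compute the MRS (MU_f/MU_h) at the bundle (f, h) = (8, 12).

For CES with ρ = -1, MRS = (h/f)^2.
At (8, 12): MRS = 2.25.
The indifference curve has slope −2.25 at this bundle.

MRS = 2.25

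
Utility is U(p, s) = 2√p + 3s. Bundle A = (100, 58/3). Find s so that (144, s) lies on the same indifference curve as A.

s = 18

U(100, 58/3) = 78.
Set U(144, s) = 78 and solve.
With p = 144: √144 = 12, so 3s = 78 − 2·12 = 54 and s = 18.
Check: U(144, 18) = 78.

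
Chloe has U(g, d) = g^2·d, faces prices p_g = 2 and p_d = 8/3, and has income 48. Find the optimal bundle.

g* = 16, d* = 6

MU_g = 2·g·d and MU_d = g^2.
MRS = MU_g/MU_d = (2/1)·d/g.
Tangency: set MRS = p_g/p_d = 2/(8/3) = 0.75.
So (2/1)·d/g = 0.75, i.e. d = 0.375·g.
Substitute into the budget 2·g + (8/3)·d = 48: 3·g = 48, so g* = 16.
Then d* = 0.375·16 = 6.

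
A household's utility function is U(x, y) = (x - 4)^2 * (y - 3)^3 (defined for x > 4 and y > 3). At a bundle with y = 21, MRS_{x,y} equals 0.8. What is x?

x = 19

MU_x = 2·(x−4)·(y−3)^3, MU_y = 3·(x−4)^2·(y−3)^2.
MRS = (2/3)·(y−3)/(x−4).
Substitute y = 21: MRS = 12/(x − 4). Setting this equal to 0.8 gives x − 4 = 12/0.8 = 15, so x = 19.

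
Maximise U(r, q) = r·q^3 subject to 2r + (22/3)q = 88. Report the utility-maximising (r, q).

r* = 11, q* = 9

MU_r = q^3 and MU_q = 3·r·q^2.
MRS = MU_r/MU_q = (1/3)·q/r.
Tangency: set MRS = p_r/p_q = 2/(22/3) = 3/11.
So (1/3)·q/r = 3/11, i.e. q = (9/11)·r.
Substitute into the budget 2·r + (22/3)·q = 88: 8·r = 88, so r* = 11.
Then q* = (9/11)·11 = 9.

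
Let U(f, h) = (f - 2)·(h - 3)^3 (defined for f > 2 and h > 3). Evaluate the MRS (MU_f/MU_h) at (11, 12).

MRS = 1/3

MU_f = (h−3)^3, MU_h = 3·(f−2)·(h−3)^2.
MRS = (1/3)·(h−3)/(f−2).
At (11, 12): MRS = 1/3.
The indifference curve has slope −1/3 at this bundle.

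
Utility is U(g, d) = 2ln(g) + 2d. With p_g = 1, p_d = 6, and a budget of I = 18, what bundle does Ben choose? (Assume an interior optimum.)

g* = 6, d* = 2

MU_g = 2/g, MU_d = 2.
MRS = 2/g ÷ 2.
Tangency: set MRS = p_g/p_d = 1/6.
MRS depends only on g: 1/g = 1/6 ⇒ g* = 1/(1/6) = 6.
From the budget, 6·d = 18 − 1·6 = 12, so d* = 2.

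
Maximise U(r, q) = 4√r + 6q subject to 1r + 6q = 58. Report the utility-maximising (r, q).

r* = 4, q* = 9

MU_r = 4/(2√r), MU_q = 6.
MRS = 4/(2√r) ÷ 6.
Tangency: set MRS = p_r/p_q = 1/6.
MRS depends only on r: (1/3)/√r = 1/6 ⇒ √r = (1/3)/(1/6) = 2 ⇒ r* = 4.
From the budget, 6·q = 58 − 1·4 = 54, so q* = 9.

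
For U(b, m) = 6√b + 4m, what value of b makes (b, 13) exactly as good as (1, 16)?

U(1, 16) = 70.
Set U(b, 13) = 70 and solve.
With m = 13: 6√b = 70 − 4·13 = 18, so √b = 3 and b = 9.
Check: U(9, 13) = 70.

b = 9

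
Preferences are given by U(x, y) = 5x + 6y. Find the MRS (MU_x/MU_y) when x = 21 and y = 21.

MRS = 5/6

MU_x = 5, MU_y = 6, so MRS = 5/6 at every bundle.
At (21, 21): MRS = 5/6.
That is, one extra unit of x is worth 5/6 units of y at the margin.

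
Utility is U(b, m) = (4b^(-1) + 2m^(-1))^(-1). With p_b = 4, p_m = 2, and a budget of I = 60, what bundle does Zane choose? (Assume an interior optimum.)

b* = 10, m* = 10

For CES with ρ = -1, MRS = (4/2)·(m/b)^2.
Tangency: set MRS = p_b/p_m = 4/2 = 2.
So (m/b)^2 = 1; taking the square root, m/b = 1, i.e. m = b.
Substitute into the budget 4·b + 2·m = 60: 6·b = 60, so b* = 10 and m* = 10.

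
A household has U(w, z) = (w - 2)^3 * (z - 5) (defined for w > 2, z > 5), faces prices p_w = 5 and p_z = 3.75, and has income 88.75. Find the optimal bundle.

w* = 11, z* = 9

MU_w = 3·(w−2)^2·(z−5), MU_z = (w−2)^3.
MRS = (3/1)·(z−5)/(w−2).
Tangency: set MRS = p_w/p_z = 5/3.75 = 4/3.
So (3/1)·(z − 5)/(w − 2) = 4/3, i.e. (z − 5) = (4/9)·(w − 2).
Rewrite the budget in excess-of-subsistence terms: 5·(w − 2) + 3.75·(z − 5) = 88.75 − 5·2 − 3.75·5 = 60.
Substituting, (20/3)·(w − 2) = 60, so w − 2 = 9 and w* = 11.
Then z − 5 = (4/9)·9 = 4, so z* = 9.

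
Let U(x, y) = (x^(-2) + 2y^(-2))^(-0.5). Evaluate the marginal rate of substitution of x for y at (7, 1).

MRS = 1/686

For CES with ρ = -2, MRS = (1/2)·(y/x)^3.
At (7, 1): MRS = 1/686.
The indifference curve has slope −1/686 at this bundle.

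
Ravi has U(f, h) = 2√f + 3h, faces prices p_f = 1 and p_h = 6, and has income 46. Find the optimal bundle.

MU_f = 2/(2√f), MU_h = 3.
MRS = 2/(2√f) ÷ 3.
Tangency: set MRS = p_f/p_h = 1/6.
MRS depends only on f: (1/3)/√f = 1/6 ⇒ √f = (1/3)/(1/6) = 2 ⇒ f* = 4.
From the budget, 6·h = 46 − 1·4 = 42, so h* = 7.

f* = 4, h* = 7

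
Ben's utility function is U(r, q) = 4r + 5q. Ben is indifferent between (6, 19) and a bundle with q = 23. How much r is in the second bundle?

U(6, 19) = 119.
Set U(r, 23) = 119 and solve.
4r + 5·23 = 119 ⇒ 4r = 4 ⇒ r = 1.
Check: U(1, 23) = 119.

r = 1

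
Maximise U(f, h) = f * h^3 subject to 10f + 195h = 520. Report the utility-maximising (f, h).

f* = 13, h* = 2

MU_f = h^3 and MU_h = 3·f·h^2.
MRS = MU_f/MU_h = (1/3)·h/f.
Tangency: set MRS = p_f/p_h = 10/195 = 2/39.
So (1/3)·h/f = 2/39, i.e. h = (2/13)·f.
Substitute into the budget 10·f + 195·h = 520: 40·f = 520, so f* = 13.
Then h* = (2/13)·13 = 2.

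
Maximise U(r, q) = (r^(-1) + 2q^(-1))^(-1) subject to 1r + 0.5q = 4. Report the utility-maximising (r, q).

For CES with ρ = -1, MRS = (1/2)·(q/r)^2.
Tangency: set MRS = p_r/p_q = 1/0.5 = 2.
So (q/r)^2 = 4; taking the square root, q/r = 2, i.e. q = 2·r.
Substitute into the budget 1·r + 0.5·q = 4: 2·r = 4, so r* = 2 and q* = 2·2 = 4.

r* = 2, q* = 4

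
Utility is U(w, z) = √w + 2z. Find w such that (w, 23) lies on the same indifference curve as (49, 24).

w = 81

U(49, 24) = 55.
Set U(w, 23) = 55 and solve.
With z = 23: √w = 55 − 2·23 = 9, so √w = 9 and w = 81.
Check: U(81, 23) = 55.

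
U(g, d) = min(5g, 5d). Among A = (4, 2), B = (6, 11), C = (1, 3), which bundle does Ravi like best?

Bundle B

Evaluate utility at each bundle:
U(A) = 10.
U(B) = 30.
U(C) = 5.
Highest utility is B, so B ≻ A ≻ C.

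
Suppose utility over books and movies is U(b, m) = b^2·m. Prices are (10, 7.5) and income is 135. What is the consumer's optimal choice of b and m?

b* = 9, m* = 6

MU_b = 2·b·m and MU_m = b^2.
MRS = MU_b/MU_m = (2/1)·m/b.
Tangency: set MRS = p_b/p_m = 10/7.5 = 4/3.
So (2/1)·m/b = 4/3, i.e. m = (2/3)·b.
Substitute into the budget 10·b + 7.5·m = 135: 15·b = 135, so b* = 9.
Then m* = (2/3)·9 = 6.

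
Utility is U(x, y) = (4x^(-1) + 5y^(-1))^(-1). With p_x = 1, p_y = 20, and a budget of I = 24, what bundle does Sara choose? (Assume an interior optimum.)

For CES with ρ = -1, MRS = (4/5)·(y/x)^2.
Tangency: set MRS = p_x/p_y = 1/20 = 0.05.
So (y/x)^2 = 1/16; taking the square root, y/x = 0.25, i.e. y = 0.25·x.
Substitute into the budget 1·x + 20·y = 24: 6·x = 24, so x* = 4 and y* = 0.25·4 = 1.

x* = 4, y* = 1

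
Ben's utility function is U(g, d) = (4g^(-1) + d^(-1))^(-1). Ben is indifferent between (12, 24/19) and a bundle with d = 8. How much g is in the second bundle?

U depends on (g, d) only through S = 4g^(-1) + d^(-1), so equal utility means equal S. At (12, 24/19): S = 1.125.
With d = 8: 8^(-1) = 0.125, so 4g^(-1) = 1.125 − 0.125 = 1, i.e. g^(-1) = 0.25.
Hence g = 1/0.25 = 4.
Check: U(4, 8) = 0.8889.

g = 4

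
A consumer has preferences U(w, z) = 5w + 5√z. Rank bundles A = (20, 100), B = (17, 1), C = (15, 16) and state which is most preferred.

Bundle A

Evaluate utility at each bundle:
U(A) = 150.000.
U(B) = 90.000.
U(C) = 95.000.
Highest utility is A, so A ≻ C ≻ B.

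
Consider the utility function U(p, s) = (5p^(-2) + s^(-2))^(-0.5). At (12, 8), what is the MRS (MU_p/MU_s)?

For CES with ρ = -2, MRS = (5/1)·(s/p)^3.
At (12, 8): MRS = 40/27.
That is, one extra unit of p is worth 40/27 units of s at the margin.

MRS = 40/27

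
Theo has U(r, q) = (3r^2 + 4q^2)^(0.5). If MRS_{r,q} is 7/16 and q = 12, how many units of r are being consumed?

For CES with ρ = 2, MRS = (3/4)·(q/r)^(-1).
Setting (3/4)·(12/r)^(-1) = 7/16 gives (12/r)^(-1) = 7/12, so 12/r = 12/7 and r = 7.

r = 7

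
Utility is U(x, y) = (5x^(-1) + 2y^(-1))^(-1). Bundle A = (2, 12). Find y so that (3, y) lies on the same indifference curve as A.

y = 2

U depends on (x, y) only through S = 5x^(-1) + 2y^(-1), so equal utility means equal S. At (2, 12): S = 8/3.
With x = 3: 5·3^(-1) = 5/3, so 2y^(-1) = 8/3 − 5/3 = 1, i.e. y^(-1) = 0.5.
Hence y = 1/0.5 = 2.
Check: U(3, 2) = 0.375.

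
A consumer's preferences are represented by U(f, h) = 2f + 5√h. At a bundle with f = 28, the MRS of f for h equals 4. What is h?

h = 25

MU_f = 2, MU_h = 5/(2√h).
MRS = 2 ÷ (5/(2√h)).
MRS depends only on h: 0.8·√h = 4 ⇒ √h = 4/0.8 = 5 ⇒ h = 25.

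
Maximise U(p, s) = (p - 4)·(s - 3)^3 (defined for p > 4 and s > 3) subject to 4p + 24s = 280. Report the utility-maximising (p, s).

p* = 16, s* = 9

MU_p = (s−3)^3, MU_s = 3·(p−4)·(s−3)^2.
MRS = (1/3)·(s−3)/(p−4).
Tangency: set MRS = p_p/p_s = 4/24 = 1/6.
So (1/3)·(s − 3)/(p − 4) = 1/6, i.e. (s − 3) = 0.5·(p − 4).
Rewrite the budget in excess-of-subsistence terms: 4·(p − 4) + 24·(s − 3) = 280 − 4·4 − 24·3 = 192.
Substituting, 16·(p − 4) = 192, so p − 4 = 12 and p* = 16.
Then s − 3 = 0.5·12 = 6, so s* = 9.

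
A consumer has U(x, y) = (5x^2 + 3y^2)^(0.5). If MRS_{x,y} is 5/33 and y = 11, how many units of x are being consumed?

x = 1

For CES with ρ = 2, MRS = (5/3)·(y/x)^(-1).
Setting (5/3)·(11/x)^(-1) = 5/33 gives (11/x)^(-1) = 1/11, so 11/x = 11 and x = 1.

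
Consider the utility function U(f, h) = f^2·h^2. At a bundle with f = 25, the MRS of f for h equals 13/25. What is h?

h = 13

MU_f = 2·f·h^2 and MU_h = 2·f^2·h.
MRS = MU_f/MU_h = h/f.
Substitute f = 25: MRS = h/25. Setting h/25 = 13/25 gives h = (13/25)·25 = 13.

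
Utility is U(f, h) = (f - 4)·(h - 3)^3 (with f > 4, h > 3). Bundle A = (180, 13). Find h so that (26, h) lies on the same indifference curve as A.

U(180, 13) = 176000.
Set U(26, h) = 176000 and solve.
With f = 26: (26 − 4) = 22, so (h − 3)^3 = 176000/22 = 8000.
Taking the cube root (with h > 3): h − 3 = 20, so h = 23.
Check: U(26, 23) = 176000.

h = 23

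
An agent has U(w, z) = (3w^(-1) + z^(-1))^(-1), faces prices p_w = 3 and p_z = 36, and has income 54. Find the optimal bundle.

For CES with ρ = -1, MRS = (3/1)·(z/w)^2.
Tangency: set MRS = p_w/p_z = 3/36 = 1/12.
So (z/w)^2 = 1/36; taking the square root, z/w = 1/6, i.e. z = (1/6)·w.
Substitute into the budget 3·w + 36·z = 54: 9·w = 54, so w* = 6 and z* = (1/6)·6 = 1.

w* = 6, z* = 1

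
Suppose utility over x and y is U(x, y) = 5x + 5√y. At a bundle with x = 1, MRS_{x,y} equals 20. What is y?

MU_x = 5, MU_y = 5/(2√y).
MRS = 5 ÷ (5/(2√y)).
MRS depends only on y: 2·√y = 20 ⇒ √y = 20/2 = 10 ⇒ y = 100.

y = 100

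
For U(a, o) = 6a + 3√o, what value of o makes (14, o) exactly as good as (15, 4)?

o = 16

U(15, 4) = 96.
Set U(14, o) = 96 and solve.
With a = 14: 3√o = 96 − 6·14 = 12, so √o = 4 and o = 16.
Check: U(14, 16) = 96.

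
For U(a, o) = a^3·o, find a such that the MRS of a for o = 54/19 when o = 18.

MU_a = 3·a^2·o and MU_o = a^3.
MRS = MU_a/MU_o = (3/1)·o/a.
Substitute o = 18: MRS = 54/a. Setting 54/a = 54/19 gives a = 54/(54/19) = 19.

a = 19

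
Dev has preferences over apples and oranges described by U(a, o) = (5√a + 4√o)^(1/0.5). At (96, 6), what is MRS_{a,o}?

MRS = 5/16

For CES with ρ = 0.5, MRS = (5/4)·√(o/a).
At (96, 6): MRS = 5/16.
So at (96, 6) the consumer would give up 5/16 units of o for one more unit of a.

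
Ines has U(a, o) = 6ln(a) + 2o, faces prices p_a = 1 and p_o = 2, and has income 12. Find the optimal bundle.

a* = 6, o* = 3

MU_a = 6/a, MU_o = 2.
MRS = 6/a ÷ 2.
Tangency: set MRS = p_a/p_o = 1/2 = 0.5.
MRS depends only on a: 3/a = 0.5 ⇒ a* = 3/0.5 = 6.
From the budget, 2·o = 12 − 1·6 = 6, so o* = 3.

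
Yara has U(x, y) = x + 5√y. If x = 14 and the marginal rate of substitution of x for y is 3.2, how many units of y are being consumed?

y = 64

MU_x = 1, MU_y = 5/(2√y).
MRS = 1 ÷ (5/(2√y)).
MRS depends only on y: 0.4·√y = 3.2 ⇒ √y = 3.2/0.4 = 8 ⇒ y = 64.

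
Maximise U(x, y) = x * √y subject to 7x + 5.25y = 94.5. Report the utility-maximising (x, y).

x* = 9, y* = 6

MU_x = √y and MU_y = 0.5·x·y^(-0.5).
MRS = MU_x/MU_y = (2)·y/x.
Tangency: set MRS = p_x/p_y = 7/5.25 = 4/3.
So (2)·y/x = 4/3, i.e. y = (2/3)·x.
Substitute into the budget 7·x + 5.25·y = 94.5: 10.5·x = 94.5, so x* = 9.
Then y* = (2/3)·9 = 6.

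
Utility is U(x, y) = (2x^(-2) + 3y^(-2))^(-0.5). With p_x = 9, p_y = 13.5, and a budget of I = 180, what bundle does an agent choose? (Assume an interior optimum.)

For CES with ρ = -2, MRS = (2/3)·(y/x)^3.
Tangency: set MRS = p_x/p_y = 9/13.5 = 2/3.
So (y/x)^3 = 1; taking the cube root, y/x = 1, i.e. y = x.
Substitute into the budget 9·x + 13.5·y = 180: 22.5·x = 180, so x* = 8 and y* = 8.

x* = 8, y* = 8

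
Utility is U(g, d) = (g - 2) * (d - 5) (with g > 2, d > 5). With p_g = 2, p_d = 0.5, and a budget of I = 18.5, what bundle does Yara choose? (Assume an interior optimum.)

g* = 5, d* = 17

MU_g = (d−5), MU_d = (g−2).
MRS = (d−5)/(g−2).
Tangency: set MRS = p_g/p_d = 2/0.5 = 4.
So (d − 5)/(g − 2) = 4, i.e. (d − 5) = 4·(g − 2).
Rewrite the budget in excess-of-subsistence terms: 2·(g − 2) + 0.5·(d − 5) = 18.5 − 2·2 − 0.5·5 = 12.
Substituting, 4·(g − 2) = 12, so g − 2 = 3 and g* = 5.
Then d − 5 = 4·3 = 12, so d* = 17.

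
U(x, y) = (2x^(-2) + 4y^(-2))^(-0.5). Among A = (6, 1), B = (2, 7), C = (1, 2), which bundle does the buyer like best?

Evaluate utility at each bundle:
U(A) = 0.497.
U(B) = 1.311.
U(C) = 0.577.
Highest utility is B, so B ≻ C ≻ A.

Bundle B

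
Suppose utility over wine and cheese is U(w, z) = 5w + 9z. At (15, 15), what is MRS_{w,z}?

MU_w = 5, MU_z = 9, so MRS = 5/9 at every bundle.
At (15, 15): MRS = 5/9.
The indifference curve has slope −5/9 at this bundle.

MRS = 5/9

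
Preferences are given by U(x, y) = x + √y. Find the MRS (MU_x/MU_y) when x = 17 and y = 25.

MU_x = 1, MU_y = 1/(2√y).
MRS = 1 ÷ (1/(2√y)).
At (17, 25): MRS = 10.
The indifference curve has slope −10 at this bundle.

MRS = 10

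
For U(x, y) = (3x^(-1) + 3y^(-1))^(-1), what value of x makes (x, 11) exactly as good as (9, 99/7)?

U depends on (x, y) only through S = 3x^(-1) + 3y^(-1), so equal utility means equal S. At (9, 99/7): S = 6/11.
With y = 11: 3·11^(-1) = 3/11, so 3x^(-1) = 6/11 − 3/11 = 3/11, i.e. x^(-1) = 1/11.
Hence x = 1/(1/11) = 11.
Check: U(11, 11) = 1.8333.

x = 11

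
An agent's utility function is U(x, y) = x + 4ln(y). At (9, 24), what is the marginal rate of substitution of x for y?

MU_x = 1, MU_y = 4/y.
MRS = 1 ÷ (4/y).
At (9, 24): MRS = 6.
So at (9, 24) the consumer would give up 6 units of y for one more unit of x.

MRS = 6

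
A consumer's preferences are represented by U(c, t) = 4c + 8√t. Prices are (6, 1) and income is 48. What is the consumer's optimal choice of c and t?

MU_c = 4, MU_t = 8/(2√t).
MRS = 4 ÷ (8/(2√t)).
Tangency: set MRS = p_c/p_t = 6/1 = 6.
MRS depends only on t: √t = 6 ⇒ √t = 6 ⇒ t* = 36.
From the budget, 6·c = 48 − 1·36 = 12, so c* = 2.

c* = 2, t* = 36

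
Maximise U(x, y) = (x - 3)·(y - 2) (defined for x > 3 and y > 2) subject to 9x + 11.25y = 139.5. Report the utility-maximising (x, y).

MU_x = (y−2), MU_y = (x−3).
MRS = (y−2)/(x−3).
Tangency: set MRS = p_x/p_y = 9/11.25 = 0.8.
So (y − 2)/(x − 3) = 0.8, i.e. (y − 2) = 0.8·(x − 3).
Rewrite the budget in excess-of-subsistence terms: 9·(x − 3) + 11.25·(y − 2) = 139.5 − 9·3 − 11.25·2 = 90.
Substituting, 18·(x − 3) = 90, so x − 3 = 5 and x* = 8.
Then y − 2 = 0.8·5 = 4, so y* = 6.

x* = 8, y* = 6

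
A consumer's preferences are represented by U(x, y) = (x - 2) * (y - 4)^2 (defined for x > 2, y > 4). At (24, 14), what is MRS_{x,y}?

MU_x = (y−4)^2, MU_y = 2·(x−2)·(y−4).
MRS = (1/2)·(y−4)/(x−2).
At (24, 14): MRS = 5/22.
So at (24, 14) the consumer would give up 5/22 units of y for one more unit of x.

MRS = 5/22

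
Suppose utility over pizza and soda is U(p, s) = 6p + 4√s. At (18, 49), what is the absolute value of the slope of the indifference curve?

MU_p = 6, MU_s = 4/(2√s).
MRS = 6 ÷ (4/(2√s)).
At (18, 49): MRS = 21.
The indifference curve has slope −21 at this bundle.

MRS = 21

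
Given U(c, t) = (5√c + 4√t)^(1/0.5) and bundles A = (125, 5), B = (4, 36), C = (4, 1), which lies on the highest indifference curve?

Bundle A

Evaluate utility at each bundle:
U(A) = 4205.000.
U(B) = 1156.000.
U(C) = 196.000.
Highest utility is A, so A ≻ B ≻ C.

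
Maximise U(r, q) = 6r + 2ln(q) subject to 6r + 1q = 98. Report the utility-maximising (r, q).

MU_r = 6, MU_q = 2/q.
MRS = 6 ÷ (2/q).
Tangency: set MRS = p_r/p_q = 6/1 = 6.
MRS depends only on q: 3·q = 6 ⇒ q* = 6/3 = 2.
From the budget, 6·r = 98 − 1·2 = 96, so r* = 16.

r* = 16, q* = 2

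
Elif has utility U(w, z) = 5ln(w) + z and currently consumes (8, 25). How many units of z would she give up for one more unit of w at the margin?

MRS = 0.625

MU_w = 5/w, MU_z = 1.
MRS = 5/w ÷ 1.
At (8, 25): MRS = 0.625.
So at (8, 25) the consumer would give up 0.625 units of z for one more unit of w.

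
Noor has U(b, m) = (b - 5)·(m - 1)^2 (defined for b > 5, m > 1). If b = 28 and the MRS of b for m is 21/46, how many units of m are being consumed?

m = 22

MU_b = (m−1)^2, MU_m = 2·(b−5)·(m−1).
MRS = (1/2)·(m−1)/(b−5).
Substitute b = 28: MRS = (m − 1)/46. Setting this equal to 21/46 gives m − 1 = (21/46)·46 = 21, so m = 22.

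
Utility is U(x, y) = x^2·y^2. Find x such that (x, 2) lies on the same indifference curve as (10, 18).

x = 90

U(10, 18) = 32400.
Set U(x, 2) = 32400 and solve.
With y = 2: 2^2 = 4, so x^2 = 32400/4 = 8100; taking the square root, x = 90.
Check: U(90, 2) = 32400.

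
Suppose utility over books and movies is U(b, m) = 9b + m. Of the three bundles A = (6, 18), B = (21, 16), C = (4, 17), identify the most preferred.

Evaluate utility at each bundle:
U(A) = 72.
U(B) = 205.
U(C) = 53.
Highest utility is B, so B ≻ A ≻ C.

Bundle B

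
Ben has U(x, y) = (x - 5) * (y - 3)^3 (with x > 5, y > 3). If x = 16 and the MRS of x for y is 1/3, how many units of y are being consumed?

MU_x = (y−3)^3, MU_y = 3·(x−5)·(y−3)^2.
MRS = (1/3)·(y−3)/(x−5).
Substitute x = 16: MRS = (y − 3)/33. Setting this equal to 1/3 gives y − 3 = (1/3)·33 = 11, so y = 14.

y = 14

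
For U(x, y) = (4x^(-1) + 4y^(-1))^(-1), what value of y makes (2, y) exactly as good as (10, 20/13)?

U depends on (x, y) only through S = 4x^(-1) + 4y^(-1), so equal utility means equal S. At (10, 20/13): S = 3.
With x = 2: 4·2^(-1) = 2, so 4y^(-1) = 3 − 2 = 1, i.e. y^(-1) = 0.25.
Hence y = 1/0.25 = 4.
Check: U(2, 4) = 0.3333.

y = 4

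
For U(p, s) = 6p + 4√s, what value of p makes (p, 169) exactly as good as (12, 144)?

p = 34/3

U(12, 144) = 120.
Set U(p, 169) = 120 and solve.
With s = 169: √169 = 13, so 6p = 120 − 4·13 = 68 and p = 34/3.
Check: U(34/3, 169) = 120.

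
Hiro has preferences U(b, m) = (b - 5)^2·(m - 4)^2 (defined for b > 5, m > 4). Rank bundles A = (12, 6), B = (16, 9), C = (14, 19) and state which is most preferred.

Bundle C

Evaluate utility at each bundle:
U(A) = 196.
U(B) = 3025.
U(C) = 18225.
Highest utility is C, so C ≻ B ≻ A.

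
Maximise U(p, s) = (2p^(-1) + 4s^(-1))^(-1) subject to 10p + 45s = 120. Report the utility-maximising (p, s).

For CES with ρ = -1, MRS = (2/4)·(s/p)^2.
Tangency: set MRS = p_p/p_s = 10/45 = 2/9.
So (s/p)^2 = 4/9; taking the square root, s/p = 2/3, i.e. s = (2/3)·p.
Substitute into the budget 10·p + 45·s = 120: 40·p = 120, so p* = 3 and s* = (2/3)·3 = 2.

p* = 3, s* = 2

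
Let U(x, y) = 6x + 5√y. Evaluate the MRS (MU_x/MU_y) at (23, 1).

MRS = 2.4

MU_x = 6, MU_y = 5/(2√y).
MRS = 6 ÷ (5/(2√y)).
At (23, 1): MRS = 2.4.
That is, one extra unit of x is worth 2.4 units of y at the margin.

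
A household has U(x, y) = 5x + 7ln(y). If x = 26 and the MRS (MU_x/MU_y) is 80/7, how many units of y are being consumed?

y = 16

MU_x = 5, MU_y = 7/y.
MRS = 5 ÷ (7/y).
MRS depends only on y: (5/7)·y = 80/7 ⇒ y = (80/7)/(5/7) = 16.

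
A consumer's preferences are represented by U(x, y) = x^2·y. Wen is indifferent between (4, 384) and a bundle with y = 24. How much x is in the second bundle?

U(4, 384) = 6144.
Set U(x, 24) = 6144 and solve.
With y = 24: x^2 = 6144/24 = 256; taking the square root, x = 16.
Check: U(16, 24) = 6144.

x = 16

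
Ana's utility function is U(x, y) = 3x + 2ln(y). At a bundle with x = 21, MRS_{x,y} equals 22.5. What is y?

MU_x = 3, MU_y = 2/y.
MRS = 3 ÷ (2/y).
MRS depends only on y: 1.5·y = 22.5 ⇒ y = 22.5/1.5 = 15.

y = 15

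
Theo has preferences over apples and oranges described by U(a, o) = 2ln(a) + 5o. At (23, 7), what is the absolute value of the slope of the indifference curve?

MRS = 2/115

MU_a = 2/a, MU_o = 5.
MRS = 2/a ÷ 5.
At (23, 7): MRS = 2/115.
The indifference curve has slope −2/115 at this bundle.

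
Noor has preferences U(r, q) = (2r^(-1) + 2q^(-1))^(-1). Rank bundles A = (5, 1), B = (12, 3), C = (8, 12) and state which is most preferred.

Evaluate utility at each bundle:
U(A) = 0.417.
U(B) = 1.200.
U(C) = 2.400.
Highest utility is C, so C ≻ B ≻ A.

Bundle C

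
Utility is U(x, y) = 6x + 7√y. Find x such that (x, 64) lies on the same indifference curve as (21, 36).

U(21, 36) = 168.
Set U(x, 64) = 168 and solve.
With y = 64: √64 = 8, so 6x = 168 − 7·8 = 112 and x = 56/3.
Check: U(56/3, 64) = 168.

x = 56/3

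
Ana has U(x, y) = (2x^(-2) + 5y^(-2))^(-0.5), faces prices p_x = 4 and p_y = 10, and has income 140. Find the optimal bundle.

x* = 10, y* = 10

For CES with ρ = -2, MRS = (2/5)·(y/x)^3.
Tangency: set MRS = p_x/p_y = 4/10 = 0.4.
So (y/x)^3 = 1; taking the cube root, y/x = 1, i.e. y = x.
Substitute into the budget 4·x + 10·y = 140: 14·x = 140, so x* = 10 and y* = 10.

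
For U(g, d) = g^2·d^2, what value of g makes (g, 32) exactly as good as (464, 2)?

g = 29

U(464, 2) = 861184.
Set U(g, 32) = 861184 and solve.
With d = 32: 32^2 = 1024, so g^2 = 861184/1024 = 841; taking the square root, g = 29.
Check: U(29, 32) = 861184.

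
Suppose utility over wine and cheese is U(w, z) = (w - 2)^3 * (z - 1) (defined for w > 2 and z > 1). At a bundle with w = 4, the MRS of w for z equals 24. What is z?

z = 17

MU_w = 3·(w−2)^2·(z−1), MU_z = (w−2)^3.
MRS = (3/1)·(z−1)/(w−2).
Substitute w = 4: MRS = (z − 1)/(2/3). Setting this equal to 24 gives z − 1 = 24·(2/3) = 16, so z = 17.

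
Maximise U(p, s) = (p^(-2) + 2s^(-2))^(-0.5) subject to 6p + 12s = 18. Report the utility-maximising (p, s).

For CES with ρ = -2, MRS = (1/2)·(s/p)^3.
Tangency: set MRS = p_p/p_s = 6/12 = 0.5.
So (s/p)^3 = 1; taking the cube root, s/p = 1, i.e. s = p.
Substitute into the budget 6·p + 12·s = 18: 18·p = 18, so p* = 1 and s* = 1.

p* = 1, s* = 1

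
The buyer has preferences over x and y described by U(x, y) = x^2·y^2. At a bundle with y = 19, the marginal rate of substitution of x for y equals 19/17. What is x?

MU_x = 2·x·y^2 and MU_y = 2·x^2·y.
MRS = MU_x/MU_y = y/x.
Substitute y = 19: MRS = 19/x. Setting 19/x = 19/17 gives x = 19/(19/17) = 17.

x = 17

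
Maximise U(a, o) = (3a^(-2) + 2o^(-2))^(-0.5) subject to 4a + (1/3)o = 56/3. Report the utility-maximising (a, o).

a* = 4, o* = 8

For CES with ρ = -2, MRS = (3/2)·(o/a)^3.
Tangency: set MRS = p_a/p_o = 4/(1/3) = 12.
So (o/a)^3 = 8; taking the cube root, o/a = 2, i.e. o = 2·a.
Substitute into the budget 4·a + (1/3)·o = 56/3: (14/3)·a = 56/3, so a* = 4 and o* = 2·4 = 8.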